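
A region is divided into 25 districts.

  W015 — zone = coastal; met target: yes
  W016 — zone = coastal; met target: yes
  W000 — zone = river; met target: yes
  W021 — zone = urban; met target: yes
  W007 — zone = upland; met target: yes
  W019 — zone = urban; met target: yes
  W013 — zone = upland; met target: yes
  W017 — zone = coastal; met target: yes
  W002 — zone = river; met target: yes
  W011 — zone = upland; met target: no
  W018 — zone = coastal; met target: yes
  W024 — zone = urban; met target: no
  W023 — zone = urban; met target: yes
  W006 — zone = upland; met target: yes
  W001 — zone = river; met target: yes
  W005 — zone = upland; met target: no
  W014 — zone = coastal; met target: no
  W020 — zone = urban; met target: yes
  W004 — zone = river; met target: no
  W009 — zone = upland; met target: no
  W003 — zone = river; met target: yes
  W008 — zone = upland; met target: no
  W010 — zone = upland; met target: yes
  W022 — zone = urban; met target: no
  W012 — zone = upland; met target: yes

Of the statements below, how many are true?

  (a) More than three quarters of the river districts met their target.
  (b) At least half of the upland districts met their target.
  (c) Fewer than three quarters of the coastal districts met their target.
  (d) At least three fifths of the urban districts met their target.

3

(a) river: |A| = 5, |A ∩ B| = 4; needs |A ∩ B| / |A| > 3/4 — true.
(b) upland: |A| = 9, |A ∩ B| = 5; needs |A ∩ B| ≥ |A ∖ B| — true.
(c) coastal: |A| = 5, |A ∩ B| = 4; needs |A ∩ B| / |A| < 3/4 — false.
(d) urban: |A| = 6, |A ∩ B| = 4; needs |A ∩ B| / |A| ≥ 3/5 — true.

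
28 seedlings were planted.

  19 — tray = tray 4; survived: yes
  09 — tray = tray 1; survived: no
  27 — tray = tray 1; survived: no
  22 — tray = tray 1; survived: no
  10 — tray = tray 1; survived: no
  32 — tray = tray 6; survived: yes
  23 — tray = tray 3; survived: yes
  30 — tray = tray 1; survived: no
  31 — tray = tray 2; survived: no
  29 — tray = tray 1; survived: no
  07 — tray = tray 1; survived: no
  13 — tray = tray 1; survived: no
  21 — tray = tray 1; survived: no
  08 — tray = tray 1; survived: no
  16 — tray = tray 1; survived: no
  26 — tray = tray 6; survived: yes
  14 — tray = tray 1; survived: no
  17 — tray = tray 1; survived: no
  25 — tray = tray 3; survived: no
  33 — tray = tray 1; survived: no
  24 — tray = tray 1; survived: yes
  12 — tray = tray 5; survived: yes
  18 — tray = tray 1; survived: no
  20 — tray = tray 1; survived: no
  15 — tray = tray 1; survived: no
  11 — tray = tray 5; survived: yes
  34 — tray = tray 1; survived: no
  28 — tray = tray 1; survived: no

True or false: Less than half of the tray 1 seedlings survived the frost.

True

The determiner here denotes the relation: |A ∩ B| < |A ∖ B|.
|A| = 20, |A ∩ B| = 1, |A ∖ B| = 19.
1 < 19, so the statement is true.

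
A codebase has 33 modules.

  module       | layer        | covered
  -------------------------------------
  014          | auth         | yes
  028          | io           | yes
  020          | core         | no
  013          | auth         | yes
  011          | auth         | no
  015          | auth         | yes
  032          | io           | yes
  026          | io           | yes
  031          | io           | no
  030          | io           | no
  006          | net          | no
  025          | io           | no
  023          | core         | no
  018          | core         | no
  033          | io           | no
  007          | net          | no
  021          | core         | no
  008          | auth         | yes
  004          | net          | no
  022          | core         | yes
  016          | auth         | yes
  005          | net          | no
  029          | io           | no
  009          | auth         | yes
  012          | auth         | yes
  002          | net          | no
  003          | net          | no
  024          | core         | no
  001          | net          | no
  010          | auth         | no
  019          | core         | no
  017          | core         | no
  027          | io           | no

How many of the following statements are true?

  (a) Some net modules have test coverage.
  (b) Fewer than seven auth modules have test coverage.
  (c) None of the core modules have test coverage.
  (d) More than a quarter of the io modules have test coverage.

1

(a) net: |A| = 7, |A ∩ B| = 0; needs A ∩ B ≠ ∅ (|A ∩ B| ≥ 1) — false.
(b) auth: |A| = 9, |A ∩ B| = 7; needs |A ∩ B| < 7 — false.
(c) core: |A| = 8, |A ∩ B| = 1; needs A ∩ B = ∅ (|A ∩ B| = 0) — false.
(d) io: |A| = 9, |A ∩ B| = 3; needs |A ∩ B| / |A| > 1/4 — true.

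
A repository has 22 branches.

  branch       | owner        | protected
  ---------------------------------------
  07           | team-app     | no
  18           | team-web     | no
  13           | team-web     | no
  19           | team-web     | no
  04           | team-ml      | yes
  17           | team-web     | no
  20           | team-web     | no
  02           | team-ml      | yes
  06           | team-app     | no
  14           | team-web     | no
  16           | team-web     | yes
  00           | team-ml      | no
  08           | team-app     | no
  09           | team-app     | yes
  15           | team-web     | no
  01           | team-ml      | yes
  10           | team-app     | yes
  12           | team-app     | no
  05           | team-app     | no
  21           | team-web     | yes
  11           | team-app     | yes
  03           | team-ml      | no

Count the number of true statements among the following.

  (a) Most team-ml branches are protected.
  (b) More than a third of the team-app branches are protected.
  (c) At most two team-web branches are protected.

3

(a) team-ml: |A| = 5, |A ∩ B| = 3; needs |A ∩ B| > |A ∖ B| — true.
(b) team-app: |A| = 8, |A ∩ B| = 3; needs |A ∩ B| / |A| > 1/3 — true.
(c) team-web: |A| = 9, |A ∩ B| = 2; needs |A ∩ B| ≤ 2 — true.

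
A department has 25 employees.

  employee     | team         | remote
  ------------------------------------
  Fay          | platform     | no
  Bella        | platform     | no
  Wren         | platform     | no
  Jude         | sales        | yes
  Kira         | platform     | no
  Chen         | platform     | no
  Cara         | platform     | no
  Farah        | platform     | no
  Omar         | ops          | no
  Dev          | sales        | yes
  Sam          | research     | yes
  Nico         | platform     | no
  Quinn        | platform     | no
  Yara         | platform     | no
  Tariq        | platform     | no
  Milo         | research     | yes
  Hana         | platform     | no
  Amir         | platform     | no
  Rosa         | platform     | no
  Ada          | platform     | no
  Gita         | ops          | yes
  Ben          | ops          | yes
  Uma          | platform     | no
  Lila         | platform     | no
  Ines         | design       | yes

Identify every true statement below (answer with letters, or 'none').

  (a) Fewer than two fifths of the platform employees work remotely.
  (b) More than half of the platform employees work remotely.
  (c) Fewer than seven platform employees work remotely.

|A| = 17, |A ∩ B| = 0, |A ∖ B| = 17.
(a) |A ∩ B| / |A| < 2/5: holds.
(b) |A ∩ B| > |A ∖ B|: fails.
(c) |A ∩ B| < 7: holds.

(a), (c)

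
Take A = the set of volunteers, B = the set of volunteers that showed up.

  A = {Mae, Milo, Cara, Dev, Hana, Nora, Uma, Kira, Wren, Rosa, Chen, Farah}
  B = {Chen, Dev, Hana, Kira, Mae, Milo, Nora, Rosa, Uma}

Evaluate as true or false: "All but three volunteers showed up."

Truth condition: |A ∖ B| = 3.
A (the restrictor) = {Mae, Milo, Cara, Dev, Hana, Nora, Uma, Kira, Wren, Rosa, Chen, Farah}, |A| = 12.
A ∖ B = {Cara, Wren, Farah}, so |A ∖ B| = 3.
|A ∖ B| = 3, so the statement is true.

True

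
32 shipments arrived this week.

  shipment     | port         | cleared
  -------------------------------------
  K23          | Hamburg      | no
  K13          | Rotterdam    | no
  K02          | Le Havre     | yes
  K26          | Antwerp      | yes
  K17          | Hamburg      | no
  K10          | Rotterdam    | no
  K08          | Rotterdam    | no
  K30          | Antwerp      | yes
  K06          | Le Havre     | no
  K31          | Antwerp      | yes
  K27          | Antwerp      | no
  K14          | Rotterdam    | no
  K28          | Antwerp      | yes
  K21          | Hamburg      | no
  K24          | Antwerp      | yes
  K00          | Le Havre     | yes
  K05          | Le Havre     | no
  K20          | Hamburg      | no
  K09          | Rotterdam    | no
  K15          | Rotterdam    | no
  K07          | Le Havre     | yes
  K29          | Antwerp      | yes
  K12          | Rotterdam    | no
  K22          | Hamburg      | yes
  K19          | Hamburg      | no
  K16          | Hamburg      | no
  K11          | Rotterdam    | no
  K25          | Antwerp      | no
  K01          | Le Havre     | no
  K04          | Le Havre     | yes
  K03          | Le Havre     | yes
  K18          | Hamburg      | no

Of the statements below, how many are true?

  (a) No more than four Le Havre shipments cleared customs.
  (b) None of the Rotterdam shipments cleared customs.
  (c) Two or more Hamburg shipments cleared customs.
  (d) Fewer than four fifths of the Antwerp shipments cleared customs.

2

(a) Le Havre: |A| = 8, |A ∩ B| = 5; needs |A ∩ B| ≤ 4 — false.
(b) Rotterdam: |A| = 8, |A ∩ B| = 0; needs A ∩ B = ∅ (|A ∩ B| = 0) — true.
(c) Hamburg: |A| = 8, |A ∩ B| = 1; needs |A ∩ B| ≥ 2 — false.
(d) Antwerp: |A| = 8, |A ∩ B| = 6; needs |A ∩ B| / |A| < 4/5 — true.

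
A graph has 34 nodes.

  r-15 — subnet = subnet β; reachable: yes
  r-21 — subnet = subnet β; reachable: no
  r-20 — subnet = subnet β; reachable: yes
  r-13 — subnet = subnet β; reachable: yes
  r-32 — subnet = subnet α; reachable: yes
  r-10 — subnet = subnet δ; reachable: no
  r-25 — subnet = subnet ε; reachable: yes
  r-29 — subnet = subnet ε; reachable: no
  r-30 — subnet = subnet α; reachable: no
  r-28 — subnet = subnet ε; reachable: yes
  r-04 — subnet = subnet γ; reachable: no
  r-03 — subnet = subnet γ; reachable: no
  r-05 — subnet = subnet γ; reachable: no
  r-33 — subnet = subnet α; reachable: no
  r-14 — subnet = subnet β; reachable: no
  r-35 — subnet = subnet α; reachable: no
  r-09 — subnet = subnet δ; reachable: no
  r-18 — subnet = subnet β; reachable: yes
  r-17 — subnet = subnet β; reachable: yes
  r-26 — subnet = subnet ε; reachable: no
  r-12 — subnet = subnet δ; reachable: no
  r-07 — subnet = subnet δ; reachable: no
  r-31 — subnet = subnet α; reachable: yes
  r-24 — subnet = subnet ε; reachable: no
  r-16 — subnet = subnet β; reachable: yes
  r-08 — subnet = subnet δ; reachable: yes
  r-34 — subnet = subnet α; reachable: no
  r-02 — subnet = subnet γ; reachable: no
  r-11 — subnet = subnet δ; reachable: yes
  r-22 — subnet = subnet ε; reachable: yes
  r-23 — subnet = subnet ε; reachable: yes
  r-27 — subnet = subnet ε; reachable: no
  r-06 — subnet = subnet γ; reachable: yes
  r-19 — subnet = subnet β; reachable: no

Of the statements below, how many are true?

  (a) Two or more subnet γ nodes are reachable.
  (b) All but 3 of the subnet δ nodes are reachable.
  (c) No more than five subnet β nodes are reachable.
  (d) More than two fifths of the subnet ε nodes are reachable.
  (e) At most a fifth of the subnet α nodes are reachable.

(a) subnet γ: |A| = 5, |A ∩ B| = 1; needs |A ∩ B| ≥ 2 — false.
(b) subnet δ: |A| = 6, |A ∩ B| = 2; needs |A ∖ B| = 3 — false.
(c) subnet β: |A| = 9, |A ∩ B| = 6; needs |A ∩ B| ≤ 5 — false.
(d) subnet ε: |A| = 8, |A ∩ B| = 4; needs |A ∩ B| / |A| > 2/5 — true.
(e) subnet α: |A| = 6, |A ∩ B| = 2; needs |A ∩ B| / |A| ≤ 1/5 — false.

1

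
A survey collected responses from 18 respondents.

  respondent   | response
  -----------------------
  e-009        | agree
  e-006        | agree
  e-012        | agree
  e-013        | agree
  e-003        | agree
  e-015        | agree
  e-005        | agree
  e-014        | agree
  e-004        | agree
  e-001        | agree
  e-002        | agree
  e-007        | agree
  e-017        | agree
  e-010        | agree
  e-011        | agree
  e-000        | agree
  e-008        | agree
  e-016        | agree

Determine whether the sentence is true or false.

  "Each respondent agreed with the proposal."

True

'Each respondent agreed with the proposal' holds iff A ⊆ B, i.e. every element of A is in B (|A ∖ B| = 0).
|A| = 18, |A ∩ B| = 18, |A ∖ B| = 0.
So the statement is true.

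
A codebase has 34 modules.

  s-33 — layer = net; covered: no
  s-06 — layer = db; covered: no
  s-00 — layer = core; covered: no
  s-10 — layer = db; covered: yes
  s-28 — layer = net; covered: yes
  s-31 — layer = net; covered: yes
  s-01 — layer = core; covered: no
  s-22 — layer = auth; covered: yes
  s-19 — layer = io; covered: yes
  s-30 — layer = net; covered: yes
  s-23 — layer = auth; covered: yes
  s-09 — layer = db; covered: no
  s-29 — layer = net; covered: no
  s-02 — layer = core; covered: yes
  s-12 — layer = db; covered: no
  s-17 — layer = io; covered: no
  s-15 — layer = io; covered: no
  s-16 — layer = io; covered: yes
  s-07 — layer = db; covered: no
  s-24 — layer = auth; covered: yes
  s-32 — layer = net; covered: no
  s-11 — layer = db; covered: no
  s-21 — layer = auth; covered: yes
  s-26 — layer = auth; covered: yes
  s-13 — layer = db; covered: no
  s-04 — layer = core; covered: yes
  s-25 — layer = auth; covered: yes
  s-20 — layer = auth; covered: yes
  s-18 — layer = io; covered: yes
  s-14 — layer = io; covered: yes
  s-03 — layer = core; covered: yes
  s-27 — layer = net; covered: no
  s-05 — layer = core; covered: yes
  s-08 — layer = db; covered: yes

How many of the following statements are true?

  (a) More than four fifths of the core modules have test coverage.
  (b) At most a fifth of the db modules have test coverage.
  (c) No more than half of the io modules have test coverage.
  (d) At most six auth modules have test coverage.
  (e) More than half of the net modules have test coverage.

0

(a) core: |A| = 6, |A ∩ B| = 4; needs |A ∩ B| / |A| > 4/5 — false.
(b) db: |A| = 8, |A ∩ B| = 2; needs |A ∩ B| / |A| ≤ 1/5 — false.
(c) io: |A| = 6, |A ∩ B| = 4; needs |A ∩ B| ≤ |A ∖ B| — false.
(d) auth: |A| = 7, |A ∩ B| = 7; needs |A ∩ B| ≤ 6 — false.
(e) net: |A| = 7, |A ∩ B| = 3; needs |A ∩ B| > |A ∖ B| — false.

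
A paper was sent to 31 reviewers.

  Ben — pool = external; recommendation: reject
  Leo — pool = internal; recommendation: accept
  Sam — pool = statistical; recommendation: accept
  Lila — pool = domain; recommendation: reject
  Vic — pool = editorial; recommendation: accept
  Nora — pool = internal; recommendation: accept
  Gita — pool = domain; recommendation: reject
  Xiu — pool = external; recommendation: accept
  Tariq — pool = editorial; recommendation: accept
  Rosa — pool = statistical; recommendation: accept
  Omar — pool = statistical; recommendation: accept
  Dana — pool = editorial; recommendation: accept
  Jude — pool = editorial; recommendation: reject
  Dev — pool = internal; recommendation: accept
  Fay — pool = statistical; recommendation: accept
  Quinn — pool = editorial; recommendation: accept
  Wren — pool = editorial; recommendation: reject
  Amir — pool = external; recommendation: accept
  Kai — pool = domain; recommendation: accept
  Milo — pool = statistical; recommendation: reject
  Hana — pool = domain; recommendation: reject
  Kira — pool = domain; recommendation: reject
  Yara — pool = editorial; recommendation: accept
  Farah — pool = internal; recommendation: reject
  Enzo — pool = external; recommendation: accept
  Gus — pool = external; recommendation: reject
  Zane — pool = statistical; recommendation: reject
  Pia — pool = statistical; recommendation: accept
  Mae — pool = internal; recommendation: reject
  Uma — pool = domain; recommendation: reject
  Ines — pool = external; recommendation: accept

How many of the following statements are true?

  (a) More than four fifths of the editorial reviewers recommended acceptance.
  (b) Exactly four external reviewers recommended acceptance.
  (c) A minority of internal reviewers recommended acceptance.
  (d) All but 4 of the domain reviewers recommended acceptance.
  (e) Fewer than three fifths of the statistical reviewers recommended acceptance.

1

(a) editorial: |A| = 7, |A ∩ B| = 5; needs |A ∩ B| / |A| > 4/5 — false.
(b) external: |A| = 6, |A ∩ B| = 4; needs |A ∩ B| = 4 — true.
(c) internal: |A| = 5, |A ∩ B| = 3; needs |A ∩ B| < |A ∖ B| — false.
(d) domain: |A| = 6, |A ∩ B| = 1; needs |A ∖ B| = 4 — false.
(e) statistical: |A| = 7, |A ∩ B| = 5; needs |A ∩ B| / |A| < 3/5 — false.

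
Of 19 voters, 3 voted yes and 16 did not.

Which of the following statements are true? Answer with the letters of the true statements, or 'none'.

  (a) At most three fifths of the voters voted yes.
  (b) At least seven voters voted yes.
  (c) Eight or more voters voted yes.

|A| = 19, |A ∩ B| = 3, |A ∖ B| = 16.
(a) |A ∩ B| / |A| ≤ 3/5: holds.
(b) |A ∩ B| ≥ 7: fails.
(c) |A ∩ B| ≥ 8: fails.

(a)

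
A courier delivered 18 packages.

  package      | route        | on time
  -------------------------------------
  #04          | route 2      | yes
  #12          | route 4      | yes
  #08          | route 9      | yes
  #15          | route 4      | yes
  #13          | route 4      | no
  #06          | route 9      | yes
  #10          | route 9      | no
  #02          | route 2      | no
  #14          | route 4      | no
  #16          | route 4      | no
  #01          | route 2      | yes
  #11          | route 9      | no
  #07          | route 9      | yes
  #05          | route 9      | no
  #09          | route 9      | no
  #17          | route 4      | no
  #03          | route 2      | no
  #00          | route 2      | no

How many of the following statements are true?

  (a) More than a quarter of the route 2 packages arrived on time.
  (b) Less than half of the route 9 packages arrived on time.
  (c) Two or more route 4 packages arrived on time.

(a) route 2: |A| = 5, |A ∩ B| = 2; needs |A ∩ B| / |A| > 1/4 — true.
(b) route 9: |A| = 7, |A ∩ B| = 3; needs |A ∩ B| < |A ∖ B| — true.
(c) route 4: |A| = 6, |A ∩ B| = 2; needs |A ∩ B| ≥ 2 — true.

3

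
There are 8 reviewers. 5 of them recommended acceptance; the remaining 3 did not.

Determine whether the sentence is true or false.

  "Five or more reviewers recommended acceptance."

The determiner here denotes the relation: |A ∩ B| ≥ 5.
|A| = 8, |A ∩ B| = 5, |A ∖ B| = 3.
|A ∩ B| = 5, so the statement is true.

True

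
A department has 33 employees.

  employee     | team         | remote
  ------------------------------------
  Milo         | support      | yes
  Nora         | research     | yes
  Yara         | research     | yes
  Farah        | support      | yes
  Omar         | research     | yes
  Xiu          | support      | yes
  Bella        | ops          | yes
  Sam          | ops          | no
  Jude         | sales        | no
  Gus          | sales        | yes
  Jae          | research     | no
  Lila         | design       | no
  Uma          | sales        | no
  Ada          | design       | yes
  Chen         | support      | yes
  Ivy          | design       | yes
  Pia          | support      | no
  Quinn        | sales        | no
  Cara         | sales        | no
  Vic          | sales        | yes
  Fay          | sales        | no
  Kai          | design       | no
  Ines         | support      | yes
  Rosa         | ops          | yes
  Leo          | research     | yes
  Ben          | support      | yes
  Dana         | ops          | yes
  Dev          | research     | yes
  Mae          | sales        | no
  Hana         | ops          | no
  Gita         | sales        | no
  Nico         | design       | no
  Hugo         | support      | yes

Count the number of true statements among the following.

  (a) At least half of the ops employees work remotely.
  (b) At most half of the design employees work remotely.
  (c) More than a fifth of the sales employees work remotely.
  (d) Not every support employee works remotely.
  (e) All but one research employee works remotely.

5

(a) ops: |A| = 5, |A ∩ B| = 3; needs |A ∩ B| ≥ |A ∖ B| — true.
(b) design: |A| = 5, |A ∩ B| = 2; needs |A ∩ B| ≤ |A ∖ B| — true.
(c) sales: |A| = 9, |A ∩ B| = 2; needs |A ∩ B| / |A| > 1/5 — true.
(d) support: |A| = 8, |A ∩ B| = 7; needs A ⊄ B (|A ∖ B| ≥ 1) — true.
(e) research: |A| = 6, |A ∩ B| = 5; needs |A ∖ B| = 1 — true.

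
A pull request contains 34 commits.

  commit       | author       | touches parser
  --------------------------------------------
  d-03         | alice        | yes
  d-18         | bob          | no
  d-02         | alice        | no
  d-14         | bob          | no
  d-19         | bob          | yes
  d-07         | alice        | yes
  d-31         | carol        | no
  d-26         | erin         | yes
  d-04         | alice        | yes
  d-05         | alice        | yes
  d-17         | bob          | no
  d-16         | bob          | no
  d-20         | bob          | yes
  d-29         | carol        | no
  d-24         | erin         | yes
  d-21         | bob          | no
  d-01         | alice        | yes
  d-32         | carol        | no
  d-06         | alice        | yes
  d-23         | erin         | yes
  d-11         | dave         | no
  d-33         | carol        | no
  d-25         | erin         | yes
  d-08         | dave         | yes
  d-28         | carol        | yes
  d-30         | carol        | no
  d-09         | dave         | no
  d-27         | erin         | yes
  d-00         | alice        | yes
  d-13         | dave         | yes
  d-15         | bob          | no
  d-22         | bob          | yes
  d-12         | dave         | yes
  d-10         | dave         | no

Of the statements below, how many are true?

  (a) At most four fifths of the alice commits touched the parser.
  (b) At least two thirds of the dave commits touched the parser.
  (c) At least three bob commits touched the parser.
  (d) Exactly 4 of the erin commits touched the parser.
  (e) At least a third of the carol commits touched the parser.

1

(a) alice: |A| = 8, |A ∩ B| = 7; needs |A ∩ B| / |A| ≤ 4/5 — false.
(b) dave: |A| = 6, |A ∩ B| = 3; needs |A ∩ B| / |A| ≥ 2/3 — false.
(c) bob: |A| = 9, |A ∩ B| = 3; needs |A ∩ B| ≥ 3 — true.
(d) erin: |A| = 5, |A ∩ B| = 5; needs |A ∩ B| = 4 — false.
(e) carol: |A| = 6, |A ∩ B| = 1; needs |A ∩ B| / |A| ≥ 1/3 — false.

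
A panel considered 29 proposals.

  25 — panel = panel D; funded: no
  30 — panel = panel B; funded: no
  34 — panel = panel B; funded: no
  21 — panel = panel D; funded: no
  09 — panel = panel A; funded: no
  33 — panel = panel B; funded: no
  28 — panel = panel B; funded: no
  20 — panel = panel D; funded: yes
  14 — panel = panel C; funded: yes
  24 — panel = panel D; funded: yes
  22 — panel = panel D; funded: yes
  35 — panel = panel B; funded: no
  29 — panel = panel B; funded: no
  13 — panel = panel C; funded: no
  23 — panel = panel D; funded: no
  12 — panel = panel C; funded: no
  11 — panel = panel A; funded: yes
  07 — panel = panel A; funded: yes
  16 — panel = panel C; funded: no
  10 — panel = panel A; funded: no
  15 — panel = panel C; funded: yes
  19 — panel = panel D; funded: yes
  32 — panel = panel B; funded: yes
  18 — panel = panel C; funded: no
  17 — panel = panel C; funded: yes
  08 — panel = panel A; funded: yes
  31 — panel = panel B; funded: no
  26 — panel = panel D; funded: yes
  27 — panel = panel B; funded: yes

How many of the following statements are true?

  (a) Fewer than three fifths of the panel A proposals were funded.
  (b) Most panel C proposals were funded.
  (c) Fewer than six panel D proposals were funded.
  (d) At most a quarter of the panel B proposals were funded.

(a) panel A: |A| = 5, |A ∩ B| = 3; needs |A ∩ B| / |A| < 3/5 — false.
(b) panel C: |A| = 7, |A ∩ B| = 3; needs |A ∩ B| > |A ∖ B| — false.
(c) panel D: |A| = 8, |A ∩ B| = 5; needs |A ∩ B| < 6 — true.
(d) panel B: |A| = 9, |A ∩ B| = 2; needs |A ∩ B| / |A| ≤ 1/4 — true.

2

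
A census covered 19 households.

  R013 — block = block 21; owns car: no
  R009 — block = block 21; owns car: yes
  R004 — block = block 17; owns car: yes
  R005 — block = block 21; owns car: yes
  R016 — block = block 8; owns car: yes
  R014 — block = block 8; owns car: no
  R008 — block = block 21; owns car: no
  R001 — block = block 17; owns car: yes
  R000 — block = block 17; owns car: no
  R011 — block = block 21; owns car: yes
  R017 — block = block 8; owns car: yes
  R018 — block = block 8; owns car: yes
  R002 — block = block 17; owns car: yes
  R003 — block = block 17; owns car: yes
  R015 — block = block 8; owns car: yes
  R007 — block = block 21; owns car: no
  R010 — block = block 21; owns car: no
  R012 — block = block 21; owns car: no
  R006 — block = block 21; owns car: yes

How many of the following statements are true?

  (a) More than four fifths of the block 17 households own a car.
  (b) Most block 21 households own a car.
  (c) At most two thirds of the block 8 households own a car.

(a) block 17: |A| = 5, |A ∩ B| = 4; needs |A ∩ B| / |A| > 4/5 — false.
(b) block 21: |A| = 9, |A ∩ B| = 4; needs |A ∩ B| > |A ∖ B| — false.
(c) block 8: |A| = 5, |A ∩ B| = 4; needs |A ∩ B| / |A| ≤ 2/3 — false.

0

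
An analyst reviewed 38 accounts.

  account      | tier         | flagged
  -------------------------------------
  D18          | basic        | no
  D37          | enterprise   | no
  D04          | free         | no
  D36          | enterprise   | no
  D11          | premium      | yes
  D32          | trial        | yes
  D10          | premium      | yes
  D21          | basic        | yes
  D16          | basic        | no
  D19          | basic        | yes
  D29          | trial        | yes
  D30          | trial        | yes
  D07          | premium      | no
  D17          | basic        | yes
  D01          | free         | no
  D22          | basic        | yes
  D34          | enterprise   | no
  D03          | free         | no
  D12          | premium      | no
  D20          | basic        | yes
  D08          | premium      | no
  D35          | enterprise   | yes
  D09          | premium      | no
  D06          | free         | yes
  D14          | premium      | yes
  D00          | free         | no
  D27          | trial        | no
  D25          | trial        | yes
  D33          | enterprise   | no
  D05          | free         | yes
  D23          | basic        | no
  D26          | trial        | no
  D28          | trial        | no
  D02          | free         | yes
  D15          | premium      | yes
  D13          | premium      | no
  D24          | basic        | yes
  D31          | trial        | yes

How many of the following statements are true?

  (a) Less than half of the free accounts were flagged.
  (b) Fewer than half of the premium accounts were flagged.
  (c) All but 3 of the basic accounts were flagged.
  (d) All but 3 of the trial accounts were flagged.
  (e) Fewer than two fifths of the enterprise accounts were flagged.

5

(a) free: |A| = 7, |A ∩ B| = 3; needs |A ∩ B| < |A ∖ B| — true.
(b) premium: |A| = 9, |A ∩ B| = 4; needs |A ∩ B| < |A ∖ B| — true.
(c) basic: |A| = 9, |A ∩ B| = 6; needs |A ∖ B| = 3 — true.
(d) trial: |A| = 8, |A ∩ B| = 5; needs |A ∖ B| = 3 — true.
(e) enterprise: |A| = 5, |A ∩ B| = 1; needs |A ∩ B| / |A| < 2/5 — true.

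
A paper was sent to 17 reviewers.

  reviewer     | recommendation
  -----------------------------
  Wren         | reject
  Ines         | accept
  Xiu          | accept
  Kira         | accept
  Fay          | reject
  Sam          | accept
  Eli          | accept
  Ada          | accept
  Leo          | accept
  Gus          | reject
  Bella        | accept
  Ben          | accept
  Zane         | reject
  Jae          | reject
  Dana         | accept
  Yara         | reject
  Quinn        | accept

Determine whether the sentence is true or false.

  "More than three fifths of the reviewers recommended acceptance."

The determiner here denotes the relation: |A ∩ B| / |A| > 3/5.
|A| = 17, |A ∩ B| = 11, |A ∖ B| = 6.
|A ∩ B|/|A| = 11/17, so the statement is true.

True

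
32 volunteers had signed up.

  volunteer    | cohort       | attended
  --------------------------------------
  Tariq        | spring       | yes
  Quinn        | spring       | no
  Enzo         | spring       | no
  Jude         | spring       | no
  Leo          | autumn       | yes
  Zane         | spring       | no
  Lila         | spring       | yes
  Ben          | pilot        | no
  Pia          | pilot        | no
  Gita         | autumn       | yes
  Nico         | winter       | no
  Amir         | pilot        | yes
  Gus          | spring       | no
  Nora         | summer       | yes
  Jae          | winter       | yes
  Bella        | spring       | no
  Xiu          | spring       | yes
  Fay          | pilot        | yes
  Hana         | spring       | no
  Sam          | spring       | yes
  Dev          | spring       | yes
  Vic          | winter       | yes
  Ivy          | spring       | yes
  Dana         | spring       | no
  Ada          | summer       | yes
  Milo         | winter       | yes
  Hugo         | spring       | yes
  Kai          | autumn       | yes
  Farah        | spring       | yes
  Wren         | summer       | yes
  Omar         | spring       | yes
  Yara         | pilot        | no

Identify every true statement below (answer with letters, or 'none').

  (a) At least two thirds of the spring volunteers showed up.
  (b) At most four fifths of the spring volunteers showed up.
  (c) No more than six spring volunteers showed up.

(b)

|A| = 17, |A ∩ B| = 9, |A ∖ B| = 8.
(a) |A ∩ B| / |A| ≥ 2/3: fails.
(b) |A ∩ B| / |A| ≤ 4/5: holds.
(c) |A ∩ B| ≤ 6: fails.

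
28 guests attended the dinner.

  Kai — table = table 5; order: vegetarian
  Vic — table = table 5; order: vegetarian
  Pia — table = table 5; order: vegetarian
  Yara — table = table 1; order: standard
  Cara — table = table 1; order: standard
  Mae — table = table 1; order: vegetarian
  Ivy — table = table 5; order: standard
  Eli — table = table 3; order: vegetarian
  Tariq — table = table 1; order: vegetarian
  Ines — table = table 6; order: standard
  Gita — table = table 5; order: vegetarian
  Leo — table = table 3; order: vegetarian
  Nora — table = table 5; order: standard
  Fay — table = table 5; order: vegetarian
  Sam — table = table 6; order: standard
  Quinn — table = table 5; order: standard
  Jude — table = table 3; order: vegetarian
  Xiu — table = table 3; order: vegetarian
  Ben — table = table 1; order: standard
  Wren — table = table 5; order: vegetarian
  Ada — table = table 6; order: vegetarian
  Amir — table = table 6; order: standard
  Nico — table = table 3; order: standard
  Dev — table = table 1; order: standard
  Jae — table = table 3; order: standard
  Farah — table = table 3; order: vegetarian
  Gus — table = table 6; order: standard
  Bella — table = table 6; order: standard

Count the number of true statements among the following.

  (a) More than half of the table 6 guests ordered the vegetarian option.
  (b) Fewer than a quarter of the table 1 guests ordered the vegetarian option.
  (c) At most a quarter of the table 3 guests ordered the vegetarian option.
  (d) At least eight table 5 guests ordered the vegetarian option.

(a) table 6: |A| = 6, |A ∩ B| = 1; needs |A ∩ B| > |A ∖ B| — false.
(b) table 1: |A| = 6, |A ∩ B| = 2; needs |A ∩ B| / |A| < 1/4 — false.
(c) table 3: |A| = 7, |A ∩ B| = 5; needs |A ∩ B| / |A| ≤ 1/4 — false.
(d) table 5: |A| = 9, |A ∩ B| = 6; needs |A ∩ B| ≥ 8 — false.

0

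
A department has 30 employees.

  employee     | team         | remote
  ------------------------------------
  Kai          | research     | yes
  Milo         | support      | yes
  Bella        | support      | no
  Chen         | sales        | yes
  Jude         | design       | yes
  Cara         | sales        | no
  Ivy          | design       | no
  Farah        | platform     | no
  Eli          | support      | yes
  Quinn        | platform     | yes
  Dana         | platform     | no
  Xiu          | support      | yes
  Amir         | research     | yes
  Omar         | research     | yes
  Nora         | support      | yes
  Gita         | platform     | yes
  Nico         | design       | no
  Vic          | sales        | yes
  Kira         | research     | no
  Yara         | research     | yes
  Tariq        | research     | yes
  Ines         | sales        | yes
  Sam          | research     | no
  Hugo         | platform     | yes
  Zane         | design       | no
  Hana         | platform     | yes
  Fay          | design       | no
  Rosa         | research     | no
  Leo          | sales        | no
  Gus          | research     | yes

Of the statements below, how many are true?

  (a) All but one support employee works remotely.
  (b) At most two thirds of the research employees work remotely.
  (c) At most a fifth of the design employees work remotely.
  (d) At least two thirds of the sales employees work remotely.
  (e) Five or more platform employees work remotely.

3

(a) support: |A| = 5, |A ∩ B| = 4; needs |A ∖ B| = 1 — true.
(b) research: |A| = 9, |A ∩ B| = 6; needs |A ∩ B| / |A| ≤ 2/3 — true.
(c) design: |A| = 5, |A ∩ B| = 1; needs |A ∩ B| / |A| ≤ 1/5 — true.
(d) sales: |A| = 5, |A ∩ B| = 3; needs |A ∩ B| / |A| ≥ 2/3 — false.
(e) platform: |A| = 6, |A ∩ B| = 4; needs |A ∩ B| ≥ 5 — false.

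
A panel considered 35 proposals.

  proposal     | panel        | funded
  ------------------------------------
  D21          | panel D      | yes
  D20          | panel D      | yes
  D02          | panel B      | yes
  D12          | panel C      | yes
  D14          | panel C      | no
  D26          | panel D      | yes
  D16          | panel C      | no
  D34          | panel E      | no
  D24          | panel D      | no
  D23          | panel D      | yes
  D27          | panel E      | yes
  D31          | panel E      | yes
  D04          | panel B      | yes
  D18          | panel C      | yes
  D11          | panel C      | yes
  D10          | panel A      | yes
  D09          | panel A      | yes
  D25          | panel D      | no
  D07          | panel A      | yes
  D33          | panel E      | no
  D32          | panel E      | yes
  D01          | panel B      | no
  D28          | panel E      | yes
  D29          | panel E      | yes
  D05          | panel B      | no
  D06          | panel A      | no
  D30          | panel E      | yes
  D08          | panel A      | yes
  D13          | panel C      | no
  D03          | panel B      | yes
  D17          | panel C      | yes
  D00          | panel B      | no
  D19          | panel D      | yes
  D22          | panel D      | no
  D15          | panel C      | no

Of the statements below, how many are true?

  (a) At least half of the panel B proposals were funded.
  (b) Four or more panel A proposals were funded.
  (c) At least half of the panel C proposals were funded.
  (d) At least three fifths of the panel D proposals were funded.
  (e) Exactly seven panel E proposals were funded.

4

(a) panel B: |A| = 6, |A ∩ B| = 3; needs |A ∩ B| ≥ |A ∖ B| — true.
(b) panel A: |A| = 5, |A ∩ B| = 4; needs |A ∩ B| ≥ 4 — true.
(c) panel C: |A| = 8, |A ∩ B| = 4; needs |A ∩ B| ≥ |A ∖ B| — true.
(d) panel D: |A| = 8, |A ∩ B| = 5; needs |A ∩ B| / |A| ≥ 3/5 — true.
(e) panel E: |A| = 8, |A ∩ B| = 6; needs |A ∩ B| = 7 — false.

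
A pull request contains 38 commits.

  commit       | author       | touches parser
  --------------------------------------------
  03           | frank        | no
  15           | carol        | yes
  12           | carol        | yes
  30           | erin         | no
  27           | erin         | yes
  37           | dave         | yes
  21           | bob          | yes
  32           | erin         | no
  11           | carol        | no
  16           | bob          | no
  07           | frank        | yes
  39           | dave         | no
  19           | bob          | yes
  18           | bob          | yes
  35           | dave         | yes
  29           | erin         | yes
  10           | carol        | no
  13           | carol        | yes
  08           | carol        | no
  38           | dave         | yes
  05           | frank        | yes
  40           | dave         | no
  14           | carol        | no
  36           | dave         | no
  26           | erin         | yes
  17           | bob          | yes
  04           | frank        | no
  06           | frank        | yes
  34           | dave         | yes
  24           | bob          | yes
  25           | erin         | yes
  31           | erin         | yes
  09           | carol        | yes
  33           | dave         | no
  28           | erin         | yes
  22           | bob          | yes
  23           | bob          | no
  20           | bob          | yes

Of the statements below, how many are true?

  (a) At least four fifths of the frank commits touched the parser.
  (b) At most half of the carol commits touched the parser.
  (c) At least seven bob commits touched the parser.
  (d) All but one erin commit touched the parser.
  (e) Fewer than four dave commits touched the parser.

2

(a) frank: |A| = 5, |A ∩ B| = 3; needs |A ∩ B| / |A| ≥ 4/5 — false.
(b) carol: |A| = 8, |A ∩ B| = 4; needs |A ∩ B| ≤ |A ∖ B| — true.
(c) bob: |A| = 9, |A ∩ B| = 7; needs |A ∩ B| ≥ 7 — true.
(d) erin: |A| = 8, |A ∩ B| = 6; needs |A ∖ B| = 1 — false.
(e) dave: |A| = 8, |A ∩ B| = 4; needs |A ∩ B| < 4 — false.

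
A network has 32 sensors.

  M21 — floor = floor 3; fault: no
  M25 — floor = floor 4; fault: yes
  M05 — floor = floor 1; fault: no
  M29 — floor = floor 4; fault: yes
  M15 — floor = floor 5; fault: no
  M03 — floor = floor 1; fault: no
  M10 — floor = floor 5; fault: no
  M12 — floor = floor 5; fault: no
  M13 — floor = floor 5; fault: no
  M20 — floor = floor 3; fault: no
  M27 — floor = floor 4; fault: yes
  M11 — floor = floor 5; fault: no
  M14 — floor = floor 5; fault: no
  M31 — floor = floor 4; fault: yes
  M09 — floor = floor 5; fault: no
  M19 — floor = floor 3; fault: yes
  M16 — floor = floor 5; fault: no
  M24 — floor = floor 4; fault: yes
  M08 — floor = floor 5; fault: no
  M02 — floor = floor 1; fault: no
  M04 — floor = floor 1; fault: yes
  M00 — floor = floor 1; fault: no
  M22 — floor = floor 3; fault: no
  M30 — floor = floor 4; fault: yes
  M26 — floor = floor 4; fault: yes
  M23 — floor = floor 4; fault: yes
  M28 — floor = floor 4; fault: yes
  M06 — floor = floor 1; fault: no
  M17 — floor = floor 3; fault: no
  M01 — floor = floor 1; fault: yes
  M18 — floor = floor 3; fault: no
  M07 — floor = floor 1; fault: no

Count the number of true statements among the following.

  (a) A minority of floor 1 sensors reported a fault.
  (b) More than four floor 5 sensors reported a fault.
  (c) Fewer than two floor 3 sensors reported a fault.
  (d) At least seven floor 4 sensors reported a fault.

(a) floor 1: |A| = 8, |A ∩ B| = 2; needs |A ∩ B| < |A ∖ B| — true.
(b) floor 5: |A| = 9, |A ∩ B| = 0; needs |A ∩ B| > 4 — false.
(c) floor 3: |A| = 6, |A ∩ B| = 1; needs |A ∩ B| < 2 — true.
(d) floor 4: |A| = 9, |A ∩ B| = 9; needs |A ∩ B| ≥ 7 — true.

3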